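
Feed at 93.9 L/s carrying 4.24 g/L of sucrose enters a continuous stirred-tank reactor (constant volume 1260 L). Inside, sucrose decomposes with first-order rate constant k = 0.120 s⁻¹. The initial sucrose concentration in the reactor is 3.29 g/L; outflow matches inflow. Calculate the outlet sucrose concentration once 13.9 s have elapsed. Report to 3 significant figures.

1.74 g/L

Species balance: V dC/dt = Q C_in − Q C − k V C.
dC/dt = (Q/V) C_in − (Q/V + k) C; effective rate a = Q/V + k = 0.074524 + 0.120 = 0.19452 s⁻¹.
C_ss = Q C_in/(Q + kV) = 1.6244 g/L; C(t) = C_ss + (C₀ − C_ss) e^(−a t).
C(13.9) = 1.6244 + (1.6656)·e^(−0.19452·13.9) = 1.6244 + (1.6656)·0.066945 = 1.7359 g/L.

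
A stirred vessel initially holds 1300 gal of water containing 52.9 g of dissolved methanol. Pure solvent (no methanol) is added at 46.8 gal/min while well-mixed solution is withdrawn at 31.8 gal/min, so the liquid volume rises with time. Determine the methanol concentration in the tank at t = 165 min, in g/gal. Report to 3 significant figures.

Total volume: dV/dt = Q_in − Q_out = 15.000 gal/min, so V(t) = 1300 + 15.000 t and V(165) = 3775.0 gal.
Solute balance: dm/dt = 0 − Q_out C = −Q_out m/V(t).
Separate: dm/m = −Q_out dt/V(t) ⇒ ln(m/m₀) = −(Q_out/(Q_in−Q_out)) ln(V/V₀).
m = m₀ (V₀/V)^(Q_out/(Q_in−Q_out)) = 52.9 × (1300/3775.0)^(2.1200) = 5.5202 g.
C = m/V = 5.5202/3775.0 = 0.0014623 g/gal.

0.00146 g/gal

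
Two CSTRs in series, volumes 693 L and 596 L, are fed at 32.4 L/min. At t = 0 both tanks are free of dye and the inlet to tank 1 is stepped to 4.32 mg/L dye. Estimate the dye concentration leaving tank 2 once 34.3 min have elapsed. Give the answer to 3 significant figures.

2.22 mg/L

Time constants: τᵢ = Vᵢ/Q for each well-mixed tank.
τ₁ = 693/32.4 = 21.389 min; τ₂ = 596/32.4 = 18.395 min.
Tank 1: C₁ = C_in(1 − e^(−t/τ₁)). Tank 2 (τ₁ ≠ τ₂): C₂ = C_in[1 − (τ₁ e^(−t/τ₁) − τ₂ e^(−t/τ₂))/(τ₁ − τ₂)].
At t = 34.3: e^(−t/τ₁) = 0.20116, e^(−t/τ₂) = 0.15495.
C₂ = 4.32·[1 − (21.389·0.20116 − 18.395·0.15495)/(2.9938)] = 4.32·0.51491 = 2.2244 mg/L.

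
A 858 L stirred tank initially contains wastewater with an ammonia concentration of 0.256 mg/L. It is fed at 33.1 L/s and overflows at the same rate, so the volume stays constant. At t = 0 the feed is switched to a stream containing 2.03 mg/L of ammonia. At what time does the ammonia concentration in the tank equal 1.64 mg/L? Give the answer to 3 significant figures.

Species balance: V dC/dt = Q(C_in − C) ⇒ τ = V/Q = 25.921 s.
C(t) = C_in + (C₀ − C_in) e^(−t/τ). Set C = 1.64 and solve for t:
e^(−t/τ) = (C − C_in)/(C₀ − C_in) = (1.64 − 2.03)/(0.256 − 2.03) = 0.21984
t = −τ ln(…) = 25.921 × 1.5148 = 39.267 s.

39.3 s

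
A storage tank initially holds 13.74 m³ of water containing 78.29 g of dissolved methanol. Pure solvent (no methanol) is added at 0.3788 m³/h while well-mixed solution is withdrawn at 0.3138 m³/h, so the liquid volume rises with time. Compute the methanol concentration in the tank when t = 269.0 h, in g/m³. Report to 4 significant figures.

Let m(t) be the amount of methanol. Volume: V(t) = V₀ + (Q_in − Q_out) t = 13.74 + 0.0650000 t; V(269.0) = 31.2250 m³.
Solute balance: dm/dt = 0 − Q_out C = −Q_out m/V(t).
dm/m = −Q_out dt/(V₀ + 0.0650000 t); integrating gives ln(m/m₀) = −(Q_out/(Q_in−Q_out)) ln(V/V₀).
m = m₀ (V₀/V)^(Q_out/(Q_in−Q_out)) = 78.29 × (13.74/31.2250)^(4.82769) = 1.48785 g.
C = m/V = 1.48785/31.2250 = 0.0476492 g/m³.

0.04765 g/m³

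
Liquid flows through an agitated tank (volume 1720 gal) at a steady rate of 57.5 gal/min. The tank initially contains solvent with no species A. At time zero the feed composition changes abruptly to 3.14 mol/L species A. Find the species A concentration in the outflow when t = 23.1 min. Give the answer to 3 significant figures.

1.69 mol/L

Accumulation = in − out for the solute gives V dC/dt = Q(C_in − C).
So dC/dt = (C_in − C)/τ with τ = V/Q = 1720/57.5 = 29.913 min.
C approaches C_in exponentially: C(t) = C_in + (C₀ − C_in) e^(−t/τ).
C(23.1) = 3.14 + (0 − 3.14)·e^(−23.1/29.913) = 3.14 + (-3.1400)·0.46198 = 1.6894 mol/L.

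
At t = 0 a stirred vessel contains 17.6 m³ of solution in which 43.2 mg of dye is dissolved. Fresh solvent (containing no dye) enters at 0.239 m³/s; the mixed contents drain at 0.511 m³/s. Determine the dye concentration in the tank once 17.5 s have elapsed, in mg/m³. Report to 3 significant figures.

Let m(t) be the amount of dye. Volume: V(t) = V₀ + (Q_in − Q_out) t = 17.6 − 0.27200 t; V(17.5) = 12.840 m³.
Solute balance: dm/dt = 0 − Q_out C = −Q_out m/V(t).
dm/m = −Q_out dt/(V₀ − 0.27200 t); integrating gives ln(m/m₀) = −(Q_out/(Q_in−Q_out)) ln(V/V₀).
m = m₀ (V₀/V)^(Q_out/(Q_in−Q_out)) = 43.2 × (17.6/12.840)^(-1.8787) = 23.889 mg.
C = m/V = 23.889/12.840 = 1.8605 mg/m³.

1.86 mg/m³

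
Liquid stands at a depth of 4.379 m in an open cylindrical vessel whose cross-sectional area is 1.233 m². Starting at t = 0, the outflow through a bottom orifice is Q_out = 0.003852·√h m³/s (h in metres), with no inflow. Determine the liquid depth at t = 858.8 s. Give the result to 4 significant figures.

With no inflow, A dh/dt = −0.003852 √h.
This is separable: 2 d(√h)/dt = −0.003852/A, so √h = √h₀ − (0.003852/(2A)) t.
√h = √4.379 − 0.003852·858.8/(2·1.233) = 2.09261 − 1.34148 = 0.751123.
h = 0.751123² = 0.564185 m.

0.5642 m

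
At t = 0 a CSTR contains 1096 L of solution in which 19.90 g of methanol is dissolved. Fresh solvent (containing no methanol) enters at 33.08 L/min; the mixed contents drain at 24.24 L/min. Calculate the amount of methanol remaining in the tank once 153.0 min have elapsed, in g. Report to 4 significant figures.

2.196 g

Total volume: dV/dt = Q_in − Q_out = 8.84000 L/min, so V(t) = 1096 + 8.84000 t and V(153.0) = 2448.52 L.
Solute balance: dm/dt = 0 − Q_out C = −Q_out m/V(t).
Separate: dm/m = −Q_out dt/V(t) ⇒ ln(m/m₀) = −(Q_out/(Q_in−Q_out)) ln(V/V₀).
m = m₀ (V₀/V)^(Q_out/(Q_in−Q_out)) = 19.90 × (1096/2448.52)^(2.74208) = 2.19589 g.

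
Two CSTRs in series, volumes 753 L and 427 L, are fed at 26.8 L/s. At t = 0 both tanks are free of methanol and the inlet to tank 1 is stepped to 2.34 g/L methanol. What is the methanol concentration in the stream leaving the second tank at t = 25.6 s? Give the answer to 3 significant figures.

Each tank obeys Vᵢ dCᵢ/dt = Q(Cᵢ₋₁ − Cᵢ), so τᵢ = Vᵢ/Q.
τ₁ = 753/26.8 = 28.097 s; τ₂ = 427/26.8 = 15.933 s.
Tank 1: C₁ = C_in(1 − e^(−t/τ₁)). Tank 2 (τ₁ ≠ τ₂): C₂ = C_in[1 − (τ₁ e^(−t/τ₁) − τ₂ e^(−t/τ₂))/(τ₁ − τ₂)].
At t = 25.6: e^(−t/τ₁) = 0.40207, e^(−t/τ₂) = 0.20054.
C₂ = 2.34·[1 − (28.097·0.40207 − 15.933·0.20054)/(12.164)] = 2.34·0.33396 = 0.78147 g/L.

0.781 g/L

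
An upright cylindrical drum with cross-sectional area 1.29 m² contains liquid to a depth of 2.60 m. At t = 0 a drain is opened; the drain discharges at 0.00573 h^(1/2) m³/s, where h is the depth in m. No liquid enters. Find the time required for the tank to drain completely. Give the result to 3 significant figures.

Accumulation of liquid (constant cross-section A): A dh/dt = −0.00573 √h.
This is separable: 2 d(√h)/dt = −0.00573/A, so √h = √h₀ − (0.00573/(2A)) t.
Tank is empty when √h = 0: t_empty = 2A√h₀/0.00573.
t_empty = 2·1.29·√2.60/0.00573 = 2.5800·1.6125/0.00573 = 726.03 s.

726 s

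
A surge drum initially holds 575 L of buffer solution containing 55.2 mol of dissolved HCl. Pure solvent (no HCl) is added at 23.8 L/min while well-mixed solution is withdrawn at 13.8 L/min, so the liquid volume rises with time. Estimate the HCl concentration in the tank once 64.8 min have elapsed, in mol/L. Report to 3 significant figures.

0.0159 mol/L

Total volume: dV/dt = Q_in − Q_out = 10.000 L/min, so V(t) = 575 + 10.000 t and V(64.8) = 1223.0 L.
Solute balance: dm/dt = 0 − Q_out C = −Q_out m/V(t).
dm/m = −Q_out dt/(V₀ + 10.000 t); integrating gives ln(m/m₀) = −(Q_out/(Q_in−Q_out)) ln(V/V₀).
m = m₀ (V₀/V)^(Q_out/(Q_in−Q_out)) = 55.2 × (575/1223.0)^(1.3800) = 19.482 mol.
C = m/V = 19.482/1223.0 = 0.015930 mol/L.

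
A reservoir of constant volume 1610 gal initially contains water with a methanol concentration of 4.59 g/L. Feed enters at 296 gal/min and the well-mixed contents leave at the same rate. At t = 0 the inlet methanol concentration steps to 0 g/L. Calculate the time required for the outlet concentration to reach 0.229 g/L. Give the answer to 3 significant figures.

16.3 min

Species balance: V dC/dt = Q(C_in − C) ⇒ τ = V/Q = 5.4392 min.
C(t) = C_in + (C₀ − C_in) e^(−t/τ). Set C = 0.229 and solve for t:
e^(−t/τ) = (C − C_in)/(C₀ − C_in) = (0.229 − 0)/(4.59 − 0) = 0.049891
t = −τ ln(…) = 5.4392 × 2.9979 = 16.306 min.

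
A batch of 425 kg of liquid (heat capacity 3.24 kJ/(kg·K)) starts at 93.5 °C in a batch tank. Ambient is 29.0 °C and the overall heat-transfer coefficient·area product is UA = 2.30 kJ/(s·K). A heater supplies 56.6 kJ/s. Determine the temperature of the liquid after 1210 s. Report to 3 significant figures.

58.9 °C

First-law balance (no shaft work): M c_p dT/dt = −UA(T − T_amb) + Q̇.
dT/dt = (T_ss − T)/τ with T_ss = T_amb + Q̇/UA = 29.0 + 56.6/2.30 = 53.609 °C, τ = M c_p/UA = 425·3.24/2.30 = 598.70 s.
This is linear first-order; T(t) = T_ss + (T₀ − T_ss) e^(−t/τ).
T(1210) = 53.609 + (39.891)·0.13251 = 58.895 °C.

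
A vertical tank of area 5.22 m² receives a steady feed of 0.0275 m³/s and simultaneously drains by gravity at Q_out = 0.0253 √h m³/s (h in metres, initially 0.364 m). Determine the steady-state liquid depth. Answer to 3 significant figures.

1.18 m

A dh/dt = Q_in − 0.0253 √h. Steady state requires inflow = outflow:
Q_in = 0.0253 √h_ss ⇒ √h_ss = 0.0275/0.0253 = 1.0870.
h_ss = 1.0870² = 1.1815 m. (Since h₀ = 0.364 m < h_ss, the level will rise toward this value.)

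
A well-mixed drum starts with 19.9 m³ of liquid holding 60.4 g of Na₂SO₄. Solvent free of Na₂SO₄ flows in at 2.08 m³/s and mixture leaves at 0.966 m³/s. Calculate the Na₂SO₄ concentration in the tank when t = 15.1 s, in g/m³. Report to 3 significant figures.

Let m(t) be the amount of Na₂SO₄. Volume: V(t) = V₀ + (Q_in − Q_out) t = 19.9 + 1.1140 t; V(15.1) = 36.721 m³.
Solute balance: dm/dt = 0 − Q_out C = −Q_out m/V(t).
dm/m = −Q_out dt/(V₀ + 1.1140 t); integrating gives ln(m/m₀) = −(Q_out/(Q_in−Q_out)) ln(V/V₀).
m = m₀ (V₀/V)^(Q_out/(Q_in−Q_out)) = 60.4 × (19.9/36.721)^(0.86715) = 35.507 g.
C = m/V = 35.507/36.721 = 0.96694 g/m³.

0.967 g/m³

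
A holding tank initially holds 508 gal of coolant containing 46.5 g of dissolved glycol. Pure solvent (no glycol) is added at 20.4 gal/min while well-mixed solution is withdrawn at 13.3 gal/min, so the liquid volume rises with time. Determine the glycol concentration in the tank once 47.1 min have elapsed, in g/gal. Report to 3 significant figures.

Total volume: dV/dt = Q_in − Q_out = 7.1000 gal/min, so V(t) = 508 + 7.1000 t and V(47.1) = 842.41 gal.
Species balance (pure solvent in): dm/dt = −Q_out · m/V(t).
dm/m = −Q_out dt/(V₀ + 7.1000 t); integrating gives ln(m/m₀) = −(Q_out/(Q_in−Q_out)) ln(V/V₀).
m = m₀ (V₀/V)^(Q_out/(Q_in−Q_out)) = 46.5 × (508/842.41)^(1.8732) = 18.029 g.
C = m/V = 18.029/842.41 = 0.021402 g/gal.

0.0214 g/gal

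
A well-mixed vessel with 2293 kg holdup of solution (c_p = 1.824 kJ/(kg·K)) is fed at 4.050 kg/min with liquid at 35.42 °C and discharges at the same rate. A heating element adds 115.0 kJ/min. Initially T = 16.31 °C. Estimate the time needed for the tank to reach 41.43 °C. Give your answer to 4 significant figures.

M c_p dT/dt = ṁ c_p (T_in − T) + Q̇.
τ = M/ṁ = 566.173 min; T_ss = T_in + Q̇/(ṁ c_p) = 50.9875 °C.
T(t) = T_ss + (T₀ − T_ss) e^(−t/τ). Set T = 41.43:
e^(−t/τ) = (41.43 − 50.9875)/(16.31 − 50.9875) = 0.275610
t = −566.173 · ln(0.275610) = 729.665 min.

729.7 min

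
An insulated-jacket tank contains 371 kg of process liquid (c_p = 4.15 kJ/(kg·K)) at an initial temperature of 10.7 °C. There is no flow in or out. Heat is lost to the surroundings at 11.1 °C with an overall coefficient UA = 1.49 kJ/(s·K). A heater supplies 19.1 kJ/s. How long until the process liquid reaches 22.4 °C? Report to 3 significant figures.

2240 s

Lumped-capacitance energy balance: M c_p dT/dt = UA(T_amb − T) + Q̇.
τ = M c_p/UA = 1033.3 s; T_ss = T_amb + Q̇/UA = 11.1 + 19.1/1.49 = 23.919 °C.
T(t) = T_ss + (T₀ − T_ss)e^(−t/τ); set T = 22.4:
t = −τ ln[(T − T_ss)/(T₀ − T_ss)] = −1033.3 · ln(0.11490) = 2235.8 s.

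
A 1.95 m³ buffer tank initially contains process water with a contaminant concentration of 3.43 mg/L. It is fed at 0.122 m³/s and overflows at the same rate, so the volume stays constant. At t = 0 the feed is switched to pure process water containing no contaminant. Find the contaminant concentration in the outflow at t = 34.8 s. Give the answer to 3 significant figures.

Transient balance on the dissolved component: V dC/dt = Q(C_in − C).
Time constant τ = V/Q = 1.95/0.122 = 15.984 s.
Solution: C(t) = C_in + (C₀ − C_in) e^(−t/τ).
C(34.8) = 0 + (3.43 − 0)·e^(−34.8/15.984) = 0 + (3.4300)·0.11336 = 0.38881 mg/L.

0.389 mg/L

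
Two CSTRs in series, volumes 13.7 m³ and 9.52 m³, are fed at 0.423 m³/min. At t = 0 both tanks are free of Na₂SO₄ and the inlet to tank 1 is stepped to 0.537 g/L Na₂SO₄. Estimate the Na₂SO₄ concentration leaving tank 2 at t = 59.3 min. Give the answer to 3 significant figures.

0.343 g/L

Time constants: τᵢ = Vᵢ/Q for each well-mixed tank.
τ₁ = 13.7/0.423 = 32.388 min; τ₂ = 9.52/0.423 = 22.506 min.
Solving the cascade with C₁(0)=C₂(0)=0 gives C₂(t) = C_in[1 − (τ₁ e^(−t/τ₁) − τ₂ e^(−t/τ₂))/(τ₁ − τ₂)].
At t = 59.3: e^(−t/τ₁) = 0.16026, e^(−t/τ₂) = 0.071729.
C₂ = 0.537·[1 − (32.388·0.16026 − 22.506·0.071729)/(9.8818)] = 0.537·0.63810 = 0.34266 g/L.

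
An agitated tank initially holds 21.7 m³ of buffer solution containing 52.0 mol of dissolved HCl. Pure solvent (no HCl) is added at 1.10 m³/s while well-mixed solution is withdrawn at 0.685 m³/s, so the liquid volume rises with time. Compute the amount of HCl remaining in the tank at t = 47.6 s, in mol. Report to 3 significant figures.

17.9 mol

Total volume: dV/dt = Q_in − Q_out = 0.41500 m³/s, so V(t) = 21.7 + 0.41500 t and V(47.6) = 41.454 m³.
Species balance (pure solvent in): dm/dt = −Q_out · m/V(t).
dm/m = −Q_out dt/(V₀ + 0.41500 t); integrating gives ln(m/m₀) = −(Q_out/(Q_in−Q_out)) ln(V/V₀).
m = m₀ (V₀/V)^(Q_out/(Q_in−Q_out)) = 52.0 × (21.7/41.454)^(1.6506) = 17.865 mol.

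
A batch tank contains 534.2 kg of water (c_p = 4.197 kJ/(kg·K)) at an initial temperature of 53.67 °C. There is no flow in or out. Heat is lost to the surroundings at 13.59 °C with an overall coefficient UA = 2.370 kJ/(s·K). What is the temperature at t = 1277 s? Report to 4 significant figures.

M c_p dT/dt = −UA(T − T_amb).
dT/dt = (T_ss − T)/τ with T_ss = T_amb = 13.5900 °C, τ = M c_p/UA = 534.2·4.197/2.370 = 946.007 s.
Solution: T(t) = T_ss + (T₀ − T_ss) e^(−t/τ).
T(1277) = 13.5900 + (40.0800)·0.259270 = 23.9816 °C.

23.98 °C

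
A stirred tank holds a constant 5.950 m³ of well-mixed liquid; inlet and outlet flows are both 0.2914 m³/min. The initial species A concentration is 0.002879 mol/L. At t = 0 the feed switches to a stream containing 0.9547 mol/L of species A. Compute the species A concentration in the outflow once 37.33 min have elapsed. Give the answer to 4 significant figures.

0.8017 mol/L

Transient balance on the dissolved component: V dC/dt = Q(C_in − C).
Rewrite as dC/dt + C/τ = C_in/τ, τ = V/Q = 20.4187 min.
Solution: C(t) = C_in + (C₀ − C_in) e^(−t/τ).
C(37.33) = 0.9547 + (0.002879 − 0.9547)·e^(−37.33/20.4187) = 0.9547 + (-0.951821)·0.160698 = 0.801744 mol/L.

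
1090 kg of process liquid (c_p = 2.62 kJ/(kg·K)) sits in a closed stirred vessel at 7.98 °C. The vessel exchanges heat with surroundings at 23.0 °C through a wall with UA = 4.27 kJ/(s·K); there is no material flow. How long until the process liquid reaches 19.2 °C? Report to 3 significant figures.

919 s

Lumped-capacitance energy balance: M c_p dT/dt = UA(T_amb − T).
τ = M c_p/UA = 668.81 s; T_ss = T_amb = 23.000 °C.
T(t) = T_ss + (T₀ − T_ss)e^(−t/τ); set T = 19.2:
t = −τ ln[(T − T_ss)/(T₀ − T_ss)] = −668.81 · ln(0.25300) = 919.19 s.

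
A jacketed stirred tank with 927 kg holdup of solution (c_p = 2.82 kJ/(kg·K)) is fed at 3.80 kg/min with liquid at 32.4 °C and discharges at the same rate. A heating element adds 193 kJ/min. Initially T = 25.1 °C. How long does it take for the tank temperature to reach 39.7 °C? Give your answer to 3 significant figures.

Energy balance: M c_p dT/dt = ṁ c_p (T_in − T) + 193.
τ = M/ṁ = 243.95 min; T_ss = T_in + Q̇/(ṁ c_p) = 50.410 °C.
T(t) = T_ss + (T₀ − T_ss) e^(−t/τ). Set T = 39.7:
e^(−t/τ) = (39.7 − 50.410)/(25.1 − 50.410) = 0.42316
t = −243.95 · ln(0.42316) = 209.79 min.

210 min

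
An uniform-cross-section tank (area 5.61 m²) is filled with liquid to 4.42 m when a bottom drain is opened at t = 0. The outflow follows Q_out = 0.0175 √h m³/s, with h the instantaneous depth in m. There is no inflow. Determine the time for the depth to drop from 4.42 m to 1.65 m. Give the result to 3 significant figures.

524 s

Mass balance (ρ constant): A dh/dt = −0.0175 √h.
This is separable: 2 d(√h)/dt = −0.0175/A, so √h = √h₀ − (0.0175/(2A)) t.
t = 2A(√h₀ − √h)/0.0175 = 2·5.61·(√4.42 − √1.65)/0.0175
  = 11.220 × (2.1024 − 1.2845) / 0.0175 = 524.36 s.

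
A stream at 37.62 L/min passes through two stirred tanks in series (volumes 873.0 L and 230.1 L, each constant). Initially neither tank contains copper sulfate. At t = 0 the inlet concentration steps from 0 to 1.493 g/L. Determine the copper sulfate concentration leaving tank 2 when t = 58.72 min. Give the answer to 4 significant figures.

1.332 g/L

Each tank obeys Vᵢ dCᵢ/dt = Q(Cᵢ₋₁ − Cᵢ), so τᵢ = Vᵢ/Q.
τ₁ = 873.0/37.62 = 23.2057 min; τ₂ = 230.1/37.62 = 6.11643 min.
Tank 1: C₁ = C_in(1 − e^(−t/τ₁)). Tank 2 (τ₁ ≠ τ₂): C₂ = C_in[1 − (τ₁ e^(−t/τ₁) − τ₂ e^(−t/τ₂))/(τ₁ − τ₂)].
At t = 58.72: e^(−t/τ₁) = 0.0796265, e^(−t/τ₂) = 6.77033e-05.
C₂ = 1.493·[1 − (23.2057·0.0796265 − 6.11643·6.77033e-05)/(17.0893)] = 1.493·0.891899 = 1.33160 g/L.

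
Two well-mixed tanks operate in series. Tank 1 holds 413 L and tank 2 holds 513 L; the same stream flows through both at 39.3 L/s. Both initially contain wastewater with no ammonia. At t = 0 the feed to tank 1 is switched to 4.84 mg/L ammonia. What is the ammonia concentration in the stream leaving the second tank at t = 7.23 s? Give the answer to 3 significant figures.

0.617 mg/L

Species balance on tank i: dCᵢ/dt = (Cᵢ₋₁ − Cᵢ)/τᵢ with τᵢ = Vᵢ/Q.
τ₁ = 413/39.3 = 10.509 s; τ₂ = 513/39.3 = 13.053 s.
Solving the cascade with C₁(0)=C₂(0)=0 gives C₂(t) = C_in[1 − (τ₁ e^(−t/τ₁) − τ₂ e^(−t/τ₂))/(τ₁ − τ₂)].
At t = 7.23: e^(−t/τ₁) = 0.50259, e^(−t/τ₂) = 0.57472.
C₂ = 4.84·[1 − (10.509·0.50259 − 13.053·0.57472)/(-2.5445)] = 4.84·0.12738 = 0.61653 mg/L.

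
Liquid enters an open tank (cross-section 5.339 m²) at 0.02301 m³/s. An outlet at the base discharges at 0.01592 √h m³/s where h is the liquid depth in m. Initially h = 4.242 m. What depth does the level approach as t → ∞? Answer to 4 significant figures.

2.089 m

A dh/dt = Q_in − 0.01592 √h. Steady state requires inflow = outflow:
Q_in = 0.01592 √h_ss ⇒ √h_ss = 0.02301/0.01592 = 1.44535.
h_ss = 1.44535² = 2.08904 m. (Since h₀ = 4.242 m > h_ss, the level will fall toward this value.)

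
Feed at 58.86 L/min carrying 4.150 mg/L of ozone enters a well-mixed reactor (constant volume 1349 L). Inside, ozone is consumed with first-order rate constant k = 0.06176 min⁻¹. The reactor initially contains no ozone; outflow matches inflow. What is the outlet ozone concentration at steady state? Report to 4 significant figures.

Species balance: V dC/dt = Q C_in − Q C − k V C.
At steady state: 0 = Q C_in − (Q + kV) C_ss, so C_ss = Q C_in/(Q + kV).
C_ss = 58.86·4.150/(58.86 + 0.06176·1349) = 244.269/142.174 = 1.71810 mg/L.

1.718 mg/L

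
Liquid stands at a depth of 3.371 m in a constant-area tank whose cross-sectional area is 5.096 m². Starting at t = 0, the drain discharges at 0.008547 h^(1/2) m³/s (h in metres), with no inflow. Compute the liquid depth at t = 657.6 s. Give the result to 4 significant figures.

Accumulation of liquid (constant cross-section A): A dh/dt = −0.008547 √h.
∫ h^(−1/2) dh = −(0.008547/A) ∫ dt, giving 2√h = 2√h₀ − (0.008547/A) t.
√h = √3.371 − 0.008547·657.6/(2·5.096) = 1.83603 − 0.551463 = 1.28457.
h = 1.28457² = 1.65011 m.

1.650 m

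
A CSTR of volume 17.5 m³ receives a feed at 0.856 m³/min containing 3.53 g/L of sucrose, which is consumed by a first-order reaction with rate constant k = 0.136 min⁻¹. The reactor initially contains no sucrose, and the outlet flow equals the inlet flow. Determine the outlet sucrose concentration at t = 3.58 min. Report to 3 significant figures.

Species balance: V dC/dt = Q C_in − Q C − k V C.
This is linear with rate a = Q/V + k = 0.18491 min⁻¹.
C_ss = Q C_in/(Q + kV) = 0.93377 g/L; C(t) = C_ss + (C₀ − C_ss) e^(−a t).
C(3.58) = 0.93377 + (-0.93377)·e^(−0.18491·3.58) = 0.93377 + (-0.93377)·0.51582 = 0.45211 g/L.

0.452 g/L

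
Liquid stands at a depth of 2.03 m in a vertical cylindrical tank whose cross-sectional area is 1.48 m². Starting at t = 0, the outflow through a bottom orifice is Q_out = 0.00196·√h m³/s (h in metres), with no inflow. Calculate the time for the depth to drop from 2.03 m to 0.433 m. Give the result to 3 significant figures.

1160 s

Mass balance (ρ constant): A dh/dt = −0.00196 √h.
Separate and integrate: 2(√h − √h₀) = −(0.00196/A) t.
t = 2A(√h₀ − √h)/0.00196 = 2·1.48·(√2.03 − √0.433)/0.00196
  = 2.9600 × (1.4248 − 0.65803) / 0.00196 = 1158.0 s.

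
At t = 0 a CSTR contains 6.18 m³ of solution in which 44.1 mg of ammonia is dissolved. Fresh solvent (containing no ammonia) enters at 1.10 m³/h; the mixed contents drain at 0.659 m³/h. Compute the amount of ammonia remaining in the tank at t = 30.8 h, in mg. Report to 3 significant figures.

7.76 mg

Total volume: dV/dt = Q_in − Q_out = 0.44100 m³/h, so V(t) = 6.18 + 0.44100 t and V(30.8) = 19.763 m³.
Species balance (pure solvent in): dm/dt = −Q_out · m/V(t).
dm/m = −Q_out dt/(V₀ + 0.44100 t); integrating gives ln(m/m₀) = −(Q_out/(Q_in−Q_out)) ln(V/V₀).
m = m₀ (V₀/V)^(Q_out/(Q_in−Q_out)) = 44.1 × (6.18/19.763)^(1.4943) = 7.7627 mg.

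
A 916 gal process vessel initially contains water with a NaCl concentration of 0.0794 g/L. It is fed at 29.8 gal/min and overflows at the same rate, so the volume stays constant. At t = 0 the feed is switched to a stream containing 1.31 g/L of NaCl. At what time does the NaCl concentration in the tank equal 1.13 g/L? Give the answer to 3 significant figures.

Species balance on the tank: V dC/dt = Q(C_in − C), so τ = V/Q = 30.738 min.
C(t) = C_in + (C₀ − C_in) e^(−t/τ). Set C = 1.13 and solve for t:
e^(−t/τ) = (C − C_in)/(C₀ − C_in) = (1.13 − 1.31)/(0.0794 − 1.31) = 0.14627
t = −τ ln(…) = 30.738 × 1.9223 = 59.088 min.

59.1 min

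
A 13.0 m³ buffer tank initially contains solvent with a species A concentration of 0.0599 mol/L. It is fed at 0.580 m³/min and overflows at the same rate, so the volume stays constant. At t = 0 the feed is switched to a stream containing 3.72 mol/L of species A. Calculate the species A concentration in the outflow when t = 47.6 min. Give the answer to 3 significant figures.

3.28 mol/L

Transient balance on the dissolved component: V dC/dt = Q(C_in − C).
Time constant τ = V/Q = 13.0/0.580 = 22.414 min.
Integrating: C(t) = C_in + (C₀ − C_in) e^(−t/τ).
C(47.6) = 3.72 + (0.0599 − 3.72)·e^(−47.6/22.414) = 3.72 + (-3.6601)·0.11959 = 3.2823 mol/L.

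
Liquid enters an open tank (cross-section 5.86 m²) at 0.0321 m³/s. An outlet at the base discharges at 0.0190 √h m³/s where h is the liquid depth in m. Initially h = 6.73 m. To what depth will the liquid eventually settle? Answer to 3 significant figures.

Level balance: A dh/dt = 0.0321 − 0.0190 √h. Setting dh/dt = 0:
Q_in = 0.0190 √h_ss ⇒ √h_ss = 0.0321/0.0190 = 1.6895.
h_ss = 1.6895² = 2.8543 m. (Since h₀ = 6.73 m > h_ss, the level will fall toward this value.)

2.85 m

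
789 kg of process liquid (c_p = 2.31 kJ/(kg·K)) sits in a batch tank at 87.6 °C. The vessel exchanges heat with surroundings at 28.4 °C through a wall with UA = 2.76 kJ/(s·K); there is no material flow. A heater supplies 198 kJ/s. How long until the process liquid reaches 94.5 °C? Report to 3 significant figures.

M c_p dT/dt = −UA(T − T_amb) + Q̇.
τ = M c_p/UA = 660.36 s; T_ss = T_amb + Q̇/UA = 28.4 + 198/2.76 = 100.14 °C.
T(t) = T_ss + (T₀ − T_ss)e^(−t/τ); set T = 94.5:
t = −τ ln[(T − T_ss)/(T₀ − T_ss)] = −660.36 · ln(0.44972) = 527.71 s.

528 s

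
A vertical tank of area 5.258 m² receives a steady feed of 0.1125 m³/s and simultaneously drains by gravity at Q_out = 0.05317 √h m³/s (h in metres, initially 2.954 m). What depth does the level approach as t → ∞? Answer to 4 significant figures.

A dh/dt = Q_in − 0.05317 √h. Steady state requires inflow = outflow:
Q_in = 0.05317 √h_ss ⇒ √h_ss = 0.1125/0.05317 = 2.11585.
h_ss = 2.11585² = 4.47684 m. (Since h₀ = 2.954 m < h_ss, the level will rise toward this value.)

4.477 m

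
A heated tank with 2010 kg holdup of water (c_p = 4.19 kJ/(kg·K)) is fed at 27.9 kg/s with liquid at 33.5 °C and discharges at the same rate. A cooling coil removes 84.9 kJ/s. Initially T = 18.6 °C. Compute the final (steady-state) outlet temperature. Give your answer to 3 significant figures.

32.8 °C

Unsteady energy balance on the tank contents: M c_p dT/dt = ṁ c_p (T_in − T) − 84.9.
At steady state dT/dt = 0 ⇒ T_ss = T_in − Q̇/(ṁ c_p) = 33.5 − 84.9/(27.9·4.19) = 32.774 °C.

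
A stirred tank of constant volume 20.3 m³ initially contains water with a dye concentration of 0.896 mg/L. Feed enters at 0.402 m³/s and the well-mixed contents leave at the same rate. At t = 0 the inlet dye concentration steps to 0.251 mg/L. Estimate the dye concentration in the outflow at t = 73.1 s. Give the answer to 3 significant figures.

0.403 mg/L

Species balance on the tank: V dC/dt = Q(C_in − C).
Rewrite as dC/dt + C/τ = C_in/τ, τ = V/Q = 50.498 s.
Integrating: C(t) = C_in + (C₀ − C_in) e^(−t/τ).
C(73.1) = 0.251 + (0.896 − 0.251)·e^(−73.1/50.498) = 0.251 + (0.64500)·0.23513 = 0.40266 mg/L.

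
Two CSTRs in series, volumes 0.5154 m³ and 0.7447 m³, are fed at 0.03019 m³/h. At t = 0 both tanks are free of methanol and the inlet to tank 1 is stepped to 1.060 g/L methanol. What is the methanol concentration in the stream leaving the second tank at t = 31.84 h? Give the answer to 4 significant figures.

Each tank obeys Vᵢ dCᵢ/dt = Q(Cᵢ₋₁ − Cᵢ), so τᵢ = Vᵢ/Q.
τ₁ = 0.5154/0.03019 = 17.0719 h; τ₂ = 0.7447/0.03019 = 24.6671 h.
Solving the cascade with C₁(0)=C₂(0)=0 gives C₂(t) = C_in[1 − (τ₁ e^(−t/τ₁) − τ₂ e^(−t/τ₂))/(τ₁ − τ₂)].
At t = 31.84: e^(−t/τ₁) = 0.154888, e^(−t/τ₂) = 0.275054.
C₂ = 1.060·[1 − (17.0719·0.154888 − 24.6671·0.275054)/(-7.59523)] = 1.060·0.454847 = 0.482137 g/L.

0.4821 g/L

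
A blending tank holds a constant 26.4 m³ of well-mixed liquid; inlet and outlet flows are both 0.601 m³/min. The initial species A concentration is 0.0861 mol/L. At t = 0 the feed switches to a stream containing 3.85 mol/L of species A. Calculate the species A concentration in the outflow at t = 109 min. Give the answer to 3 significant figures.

Accumulation = in − out for the solute gives V dC/dt = Q(C_in − C).
Rewrite as dC/dt + C/τ = C_in/τ, τ = V/Q = 43.927 min.
Integrating: C(t) = C_in + (C₀ − C_in) e^(−t/τ).
C(109) = 3.85 + (0.0861 − 3.85)·e^(−109/43.927) = 3.85 + (-3.7639)·0.083626 = 3.5352 mol/L.

3.54 mol/L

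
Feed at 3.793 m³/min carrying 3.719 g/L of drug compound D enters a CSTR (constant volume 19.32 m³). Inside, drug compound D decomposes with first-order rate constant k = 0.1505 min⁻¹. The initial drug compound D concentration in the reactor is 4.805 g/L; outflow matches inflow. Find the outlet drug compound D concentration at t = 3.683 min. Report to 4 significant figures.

2.858 g/L

Species balance: V dC/dt = Q C_in − Q C − k V C.
This is linear with rate a = Q/V + k = 0.346825 min⁻¹.
C_ss = Q C_in/(Q + kV) = 2.10519 g/L; C(t) = C_ss + (C₀ − C_ss) e^(−a t).
C(3.683) = 2.10519 + (2.69981)·e^(−0.346825·3.683) = 2.10519 + (2.69981)·0.278773 = 2.85783 g/L.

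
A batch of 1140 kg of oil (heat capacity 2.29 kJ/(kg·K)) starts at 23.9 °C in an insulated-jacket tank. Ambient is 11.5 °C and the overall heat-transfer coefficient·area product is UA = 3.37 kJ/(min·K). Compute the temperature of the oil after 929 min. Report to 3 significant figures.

Lumped-capacitance energy balance: M c_p dT/dt = UA(T_amb − T).
dT/dt = (T_ss − T)/τ with T_ss = T_amb = 11.500 °C, τ = M c_p/UA = 1140·2.29/3.37 = 774.66 min.
Integrating: T(t) = T_ss + (T₀ − T_ss) e^(−t/τ).
T(929) = 11.500 + (12.400)·0.30142 = 15.238 °C.

15.2 °C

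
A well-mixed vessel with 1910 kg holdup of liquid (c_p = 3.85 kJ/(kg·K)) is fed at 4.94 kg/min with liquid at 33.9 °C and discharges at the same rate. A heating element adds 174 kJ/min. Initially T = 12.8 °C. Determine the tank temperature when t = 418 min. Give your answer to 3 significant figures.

32.8 °C

M c_p dT/dt = ṁ c_p (T_in − T) + Q̇.
τ = M/ṁ = 386.64 min; T_ss = T_in + Q̇/(ṁ c_p) = 33.9 + 174/(4.94·3.85) = 43.049 °C.
Solution: T(t) = T_ss + (T₀ − T_ss) e^(−t/τ).
T(418) = 43.049 + (-30.249)·e^(−418/386.64) = 43.049 + (-30.249)·0.33922 = 32.788 °C.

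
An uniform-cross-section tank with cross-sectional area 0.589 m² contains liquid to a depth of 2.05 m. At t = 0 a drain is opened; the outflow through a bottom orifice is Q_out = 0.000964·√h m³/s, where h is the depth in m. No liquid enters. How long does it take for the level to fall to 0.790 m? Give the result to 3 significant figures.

A dh/dt = −Q_out = −0.000964 √h.
This is separable: 2 d(√h)/dt = −0.000964/A, so √h = √h₀ − (0.000964/(2A)) t.
t = 2A(√h₀ − √h)/0.000964 = 2·0.589·(√2.05 − √0.790)/0.000964
  = 1.1780 × (1.4318 − 0.88882) / 0.000964 = 663.50 s.

663 s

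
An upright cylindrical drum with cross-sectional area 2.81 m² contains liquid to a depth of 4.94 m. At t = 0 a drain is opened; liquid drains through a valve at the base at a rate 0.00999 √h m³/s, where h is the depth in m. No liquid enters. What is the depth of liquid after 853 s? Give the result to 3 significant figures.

A dh/dt = −Q_out = −0.00999 √h.
∫ h^(−1/2) dh = −(0.00999/A) ∫ dt, giving 2√h = 2√h₀ − (0.00999/A) t.
√h = √4.94 − 0.00999·853/(2·2.81) = 2.2226 − 1.5163 = 0.70634.
h = 0.70634² = 0.49891 m.

0.499 m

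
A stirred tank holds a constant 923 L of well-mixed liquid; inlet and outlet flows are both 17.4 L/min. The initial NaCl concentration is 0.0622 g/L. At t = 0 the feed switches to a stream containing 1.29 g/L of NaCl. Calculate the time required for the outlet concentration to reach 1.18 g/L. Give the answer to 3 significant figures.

Species balance: V dC/dt = Q(C_in − C) ⇒ τ = V/Q = 53.046 min.
C(t) = C_in + (C₀ − C_in) e^(−t/τ). Set C = 1.18 and solve for t:
e^(−t/τ) = (C − C_in)/(C₀ − C_in) = (1.18 − 1.29)/(0.0622 − 1.29) = 0.089591
t = −τ ln(…) = 53.046 × 2.4125 = 127.97 min.

128 min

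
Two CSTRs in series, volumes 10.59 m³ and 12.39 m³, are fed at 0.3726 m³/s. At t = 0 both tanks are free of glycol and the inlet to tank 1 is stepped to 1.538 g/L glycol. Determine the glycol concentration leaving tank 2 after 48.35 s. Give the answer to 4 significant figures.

Species balance on tank i: dCᵢ/dt = (Cᵢ₋₁ − Cᵢ)/τᵢ with τᵢ = Vᵢ/Q.
τ₁ = 10.59/0.3726 = 28.4219 s; τ₂ = 12.39/0.3726 = 33.2528 s.
Tank 1: C₁ = C_in(1 − e^(−t/τ₁)). Tank 2 (τ₁ ≠ τ₂): C₂ = C_in[1 − (τ₁ e^(−t/τ₁) − τ₂ e^(−t/τ₂))/(τ₁ − τ₂)].
At t = 48.35: e^(−t/τ₁) = 0.182473, e^(−t/τ₂) = 0.233631.
C₂ = 1.538·[1 − (28.4219·0.182473 − 33.2528·0.233631)/(-4.83092)] = 1.538·0.465389 = 0.715769 g/L.

0.7158 g/L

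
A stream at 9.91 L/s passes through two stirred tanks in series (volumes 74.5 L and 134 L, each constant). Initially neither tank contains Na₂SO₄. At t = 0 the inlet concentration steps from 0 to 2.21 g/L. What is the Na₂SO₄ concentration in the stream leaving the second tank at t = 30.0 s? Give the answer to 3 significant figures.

1.72 g/L

Each tank obeys Vᵢ dCᵢ/dt = Q(Cᵢ₋₁ − Cᵢ), so τᵢ = Vᵢ/Q.
τ₁ = 74.5/9.91 = 7.5177 s; τ₂ = 134/9.91 = 13.522 s.
Tank 1: C₁ = C_in(1 − e^(−t/τ₁)). Tank 2 (τ₁ ≠ τ₂): C₂ = C_in[1 − (τ₁ e^(−t/τ₁) − τ₂ e^(−t/τ₂))/(τ₁ − τ₂)].
At t = 30.0: e^(−t/τ₁) = 0.018489, e^(−t/τ₂) = 0.10876.
C₂ = 2.21·[1 − (7.5177·0.018489 − 13.522·0.10876)/(-6.0040)] = 2.21·0.77822 = 1.7199 g/L.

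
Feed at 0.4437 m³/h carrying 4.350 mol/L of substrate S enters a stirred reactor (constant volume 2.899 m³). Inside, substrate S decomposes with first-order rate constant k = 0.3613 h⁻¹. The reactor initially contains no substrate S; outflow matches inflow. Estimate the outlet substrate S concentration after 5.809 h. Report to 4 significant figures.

1.229 mol/L

Accumulation = in − out − consumed: V dC/dt = Q C_in − Q C − k V C.
dC/dt = (Q/V) C_in − (Q/V + k) C; effective rate a = Q/V + k = 0.153053 + 0.3613 = 0.514353 h⁻¹.
C_ss = Q C_in/(Q + kV) = 1.29440 mol/L; C(t) = C_ss + (C₀ − C_ss) e^(−a t).
C(5.809) = 1.29440 + (-1.29440)·e^(−0.514353·5.809) = 1.29440 + (-1.29440)·0.0503944 = 1.22917 mol/L.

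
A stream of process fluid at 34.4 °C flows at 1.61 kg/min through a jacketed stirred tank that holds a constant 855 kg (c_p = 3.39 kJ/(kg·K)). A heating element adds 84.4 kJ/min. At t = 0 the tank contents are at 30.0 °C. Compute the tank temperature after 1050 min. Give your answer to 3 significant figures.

Heat balance on the well-mixed liquid: M c_p dT/dt = ṁ c_p (T_in − T) + 84.4.
Rearrange: dT/dt = (T_ss − T)/τ with τ = M/ṁ = 531.06 min and T_ss = T_in + Q̇/(ṁ c_p) = 49.864 °C.
Solution: T(t) = T_ss + (T₀ − T_ss) e^(−t/τ).
T(1050) = 49.864 + (-19.864)·e^(−1050/531.06) = 49.864 + (-19.864)·0.13846 = 47.114 °C.

47.1 °C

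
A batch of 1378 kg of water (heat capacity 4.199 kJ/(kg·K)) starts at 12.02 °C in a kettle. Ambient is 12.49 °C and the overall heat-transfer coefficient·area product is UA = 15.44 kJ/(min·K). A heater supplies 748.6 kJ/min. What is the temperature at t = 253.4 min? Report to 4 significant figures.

M c_p dT/dt = −UA(T − T_amb) + Q̇.
dT/dt = (T_ss − T)/τ with T_ss = T_amb + Q̇/UA = 12.49 + 748.6/15.44 = 60.9745 °C, τ = M c_p/UA = 1378·4.199/15.44 = 374.755 min.
This is linear first-order; T(t) = T_ss + (T₀ − T_ss) e^(−t/τ).
T(253.4) = 60.9745 + (-48.9545)·0.508559 = 36.0782 °C.

36.08 °C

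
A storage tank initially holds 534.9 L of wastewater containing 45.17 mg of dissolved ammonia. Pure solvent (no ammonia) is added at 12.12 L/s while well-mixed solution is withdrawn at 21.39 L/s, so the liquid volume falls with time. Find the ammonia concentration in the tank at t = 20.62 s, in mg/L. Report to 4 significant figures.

Total volume: dV/dt = Q_in − Q_out = -9.27000 L/s, so V(t) = 534.9 − 9.27000 t and V(20.62) = 343.753 L.
Solute balance: dm/dt = 0 − Q_out C = −Q_out m/V(t).
Separate: dm/m = −Q_out dt/V(t) ⇒ ln(m/m₀) = −(Q_out/(Q_in−Q_out)) ln(V/V₀).
m = m₀ (V₀/V)^(Q_out/(Q_in−Q_out)) = 45.17 × (534.9/343.753)^(-2.30744) = 16.2839 mg.
C = m/V = 16.2839/343.753 = 0.0473711 mg/L.

0.04737 mg/L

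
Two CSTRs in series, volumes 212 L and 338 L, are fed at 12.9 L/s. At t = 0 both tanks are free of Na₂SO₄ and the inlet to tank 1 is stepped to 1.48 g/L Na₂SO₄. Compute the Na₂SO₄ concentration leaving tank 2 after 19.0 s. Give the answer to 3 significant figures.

Each tank obeys Vᵢ dCᵢ/dt = Q(Cᵢ₋₁ − Cᵢ), so τᵢ = Vᵢ/Q.
τ₁ = 212/12.9 = 16.434 s; τ₂ = 338/12.9 = 26.202 s.
Solving the cascade with C₁(0)=C₂(0)=0 gives C₂(t) = C_in[1 − (τ₁ e^(−t/τ₁) − τ₂ e^(−t/τ₂))/(τ₁ − τ₂)].
At t = 19.0: e^(−t/τ₁) = 0.31470, e^(−t/τ₂) = 0.48425.
C₂ = 1.48·[1 − (16.434·0.31470 − 26.202·0.48425)/(-9.7674)] = 1.48·0.23047 = 0.34109 g/L.

0.341 g/L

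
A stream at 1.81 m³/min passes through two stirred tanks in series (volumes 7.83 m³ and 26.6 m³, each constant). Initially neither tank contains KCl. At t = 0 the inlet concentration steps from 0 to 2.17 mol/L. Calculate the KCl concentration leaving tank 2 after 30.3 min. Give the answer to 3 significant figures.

Each tank obeys Vᵢ dCᵢ/dt = Q(Cᵢ₋₁ − Cᵢ), so τᵢ = Vᵢ/Q.
τ₁ = 7.83/1.81 = 4.3260 min; τ₂ = 26.6/1.81 = 14.696 min.
Solving the cascade with C₁(0)=C₂(0)=0 gives C₂(t) = C_in[1 − (τ₁ e^(−t/τ₁) − τ₂ e^(−t/τ₂))/(τ₁ − τ₂)].
At t = 30.3: e^(−t/τ₁) = 0.00090805, e^(−t/τ₂) = 0.12723.
C₂ = 2.17·[1 − (4.3260·0.00090805 − 14.696·0.12723)/(-10.370)] = 2.17·0.82008 = 1.7796 mol/L.

1.78 mol/L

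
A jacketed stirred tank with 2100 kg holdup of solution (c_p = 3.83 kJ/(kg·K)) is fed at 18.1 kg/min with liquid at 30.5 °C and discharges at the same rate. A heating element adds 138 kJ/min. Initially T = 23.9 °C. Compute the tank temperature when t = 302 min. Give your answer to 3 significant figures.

31.9 °C

M c_p dT/dt = ṁ c_p (T_in − T) + Q̇.
Rearrange: dT/dt = (T_ss − T)/τ with τ = M/ṁ = 116.02 min and T_ss = T_in + Q̇/(ṁ c_p) = 32.491 °C.
Solution: T(t) = T_ss + (T₀ − T_ss) e^(−t/τ).
T(302) = 32.491 + (-8.5907)·e^(−302/116.02) = 32.491 + (-8.5907)·0.074055 = 31.855 °C.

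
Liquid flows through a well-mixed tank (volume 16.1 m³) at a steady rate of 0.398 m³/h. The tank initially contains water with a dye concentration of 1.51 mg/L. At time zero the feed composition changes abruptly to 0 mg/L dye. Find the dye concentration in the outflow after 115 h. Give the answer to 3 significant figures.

Mass balance on the solute (V constant): V dC/dt = Q(C_in − C).
Rewrite as dC/dt + C/τ = C_in/τ, τ = V/Q = 40.452 h.
This is linear first-order; C(t) = C_in + (C₀ − C_in) e^(−t/τ).
C(115) = 0 + (1.51 − 0)·e^(−115/40.452) = 0 + (1.5100)·0.058259 = 0.087971 mg/L.

0.0880 mg/L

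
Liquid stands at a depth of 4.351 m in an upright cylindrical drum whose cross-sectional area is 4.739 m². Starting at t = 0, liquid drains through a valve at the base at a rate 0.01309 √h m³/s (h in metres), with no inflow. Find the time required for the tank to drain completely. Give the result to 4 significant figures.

A dh/dt = −Q_out = −0.01309 √h.
∫ h^(−1/2) dh = −(0.01309/A) ∫ dt, giving 2√h = 2√h₀ − (0.01309/A) t.
Set h = 0: 2√h₀ = (0.01309/A) t_empty ⇒ t_empty = 2A√h₀/0.01309.
t_empty = 2·4.739·√4.351/0.01309 = 9.47800·2.08591/0.01309 = 1510.33 s.

1510 s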